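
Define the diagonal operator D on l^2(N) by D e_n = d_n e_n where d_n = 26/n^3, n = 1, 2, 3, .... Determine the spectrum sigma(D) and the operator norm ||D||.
sigma(D) = {26/n^3 : n ≥ 1} ∪ {0}; ||D|| = 26

A bounded diagonal operator on l^2 with diagonal entries d_n has spectrum equal to the closure of {d_n : n ≥ 1}: every d_n is an eigenvalue (with eigenvector e_n), so {d_n} ⊂ sigma(D); the spectrum is closed, so its closure is too; and for lambda not in the closure, (D - lambda I) has bounded inverse (the diagonal entries 1/(d_n - lambda) are bounded). For our sequence d_n = 26/n^3, n = 1, 2, 3, ...:
  - {d_n} = {26/n^3 : n ≥ 1}; the only limit point is 0
  - closure = {26/n^3 : n ≥ 1} ∪ {0}
For the norm: a diagonal operator has ||D|| = sup_n |d_n|. Here d_n = 26/n^3 is positive and decreasing, so sup_n |d_n| = d_1 = 26. So ||D|| = 26.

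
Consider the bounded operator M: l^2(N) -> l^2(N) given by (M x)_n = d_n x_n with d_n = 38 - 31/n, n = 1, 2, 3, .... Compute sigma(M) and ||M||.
sigma(M) = {38 - 31/n : n ≥ 1} ∪ {38}; ||M|| = 38

A bounded diagonal operator on l^2 with diagonal entries d_n has spectrum equal to the closure of {d_n : n ≥ 1}: every d_n is an eigenvalue (with eigenvector e_n), so {d_n} ⊂ sigma(M); the spectrum is closed, so its closure is too; and for lambda not in the closure, (M - lambda I) has bounded inverse (the diagonal entries 1/(d_n - lambda) are bounded). For our sequence d_n = 38 - 31/n, n = 1, 2, 3, ...:
  - {d_n} = {38 - 31/n : n ≥ 1}; the only limit point is 38
  - closure = {38 - 31/n : n ≥ 1} ∪ {38}
For the norm: a diagonal operator has ||M|| = sup_n |d_n|. Here d_n = 38 - 31/n increases monotonically from d_1 = 7 toward 38, with all terms in [7, 38); so sup_n |d_n| = 38 (the supremum is the limit, not attained). So ||M|| = 38.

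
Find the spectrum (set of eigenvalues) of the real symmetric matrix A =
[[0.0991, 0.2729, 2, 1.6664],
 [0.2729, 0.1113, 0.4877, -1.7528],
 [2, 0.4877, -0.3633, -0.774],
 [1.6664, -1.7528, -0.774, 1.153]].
sigma(A) ≈ {-3, -1, 2, 3}

A is real symmetric, so its spectrum consists of real eigenvalues. Expanding the characteristic polynomial of the displayed matrix gives
  det(λ I - A) = p(λ) = λ^4 + (-1)λ^3 + (-11)λ^2 + (9.0011)λ + (17.9987).
Solving p(λ) = 0 yields eigenvalues ≈ -3, -1, 2, 3. (A is shown rounded to 4 decimals, so these recover the underlying integer eigenvalues to within that precision.)
Verification: the trace of A = 1 equals the sum of eigenvalues 1, and det(A) ≈ 17.9987 matches the eigenvalue product 18.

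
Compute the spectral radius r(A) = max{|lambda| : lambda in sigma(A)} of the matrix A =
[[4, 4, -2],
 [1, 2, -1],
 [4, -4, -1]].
r(A) = (2 + sqrt(20))/2 ≈ 3.2361

The eigenvalues of A are the roots of its characteristic polynomial. With M = A (coefficients from the trace, the sum of principal 2x2 minors, and det A):
  p(λ) = det(λ I - M) = λ^3 - 5λ^2 + 2λ + 12.
By the rational root theorem any rational root is an integer divisor of 12. Testing λ = 3: p(3) = 27 - 45 + 6 + 12 = 0, so λ = 3 is a root. Dividing out (λ - 3) leaves p(λ) = (λ - 3)(λ^2 - 2λ - 4). For λ^2 - 2λ - 4 the discriminant is 20. It is nonnegative but not a perfect square, so the roots are real and irrational: λ = (2 ± sqrt(20))/2 ≈ 3.2361, -1.2361.
Thus the eigenvalues (to 4 decimals) are 3.2361 (modulus 3.2361); -1.2361 (modulus 1.2361); 3 (modulus 3). The spectral radius is the largest modulus: r(A) = (2 + sqrt(20))/2 ≈ 3.2361. (Cross-check: r(A) ≤ ||A||_2 ≈ 6.4489; equality holds whenever A is normal, though it can also hold for some non-normal A.)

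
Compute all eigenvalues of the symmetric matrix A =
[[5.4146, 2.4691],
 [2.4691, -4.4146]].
sigma(A) ≈ {-5, 6}

A is real symmetric, so its spectrum consists of real eigenvalues. Expanding the characteristic polynomial of the displayed matrix gives
  det(λ I - A) = p(λ) = λ^2 + (-1)λ + (-30).
Solving p(λ) = 0 yields eigenvalues ≈ -5, 6. (A is shown rounded to 4 decimals, so these recover the underlying integer eigenvalues to within that precision.)
Verification: the trace of A = 1 equals the sum of eigenvalues 1, and det(A) ≈ -29.9997 matches the eigenvalue product -30.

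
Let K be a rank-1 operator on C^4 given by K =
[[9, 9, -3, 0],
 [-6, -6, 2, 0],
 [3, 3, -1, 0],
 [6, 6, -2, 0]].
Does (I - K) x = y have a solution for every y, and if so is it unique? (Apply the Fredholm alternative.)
(I - K) is invertible (det(I - K) = -1 ≠ 0), so for every y in C^4 the equation (I - K) x = y has a unique solution.

K has rank 1, so it is an outer product K = u v^T: every row of K is a multiple of one row vector. Reading off the entries, u = (-3, 2, -1, -2) and v = (-3, -3, 1, 0) (row i of K equals u_i·v^T). A rank-one matrix u v^T satisfies K u = u (v·u) and kills the (3)-dimensional subspace v^⊥, so its characteristic polynomial is lambda^3 (lambda - v·u) with v·u = tr K = 2. Hence the eigenvalues of I - K are 1 (multiplicity 3) and 1 - (2) = -1, so det(I - K) = -1. (Direct check: I - K =
[[-8, -9, 3, 0],
 [6, 7, -2, 0],
 [-3, -3, 2, 0],
 [-6, -6, 2, 1]]
has determinant -1.) The finite-dimensional Fredholm alternative says: either (I - K) is invertible, or ker(I - K) ≠ {0} and then range(I - K) = ker((I - K)^*)^⊥, with dim ker(I - K) = dim ker((I - K)^*). Since det(I - K) ≠ 0, 1 is not an eigenvalue of K and ker(I - K) = {0}, so we are in the first case: for every y there is a unique x = (I - K)^(-1) y. Explicitly, by the Sherman–Morrison formula, (I - u v^T)^(-1) = I + u v^T/(1 - v·u), i.e. (I - K)^(-1) = I - K.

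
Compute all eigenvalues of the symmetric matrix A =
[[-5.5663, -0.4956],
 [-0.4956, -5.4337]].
sigma(A) ≈ {-6, -5}

A is real symmetric, so its spectrum consists of real eigenvalues. Expanding the characteristic polynomial of the displayed matrix gives
  det(λ I - A) = p(λ) = λ^2 + (11)λ + (30).
Solving p(λ) = 0 yields eigenvalues ≈ -6, -5. (A is shown rounded to 4 decimals, so these recover the underlying integer eigenvalues to within that precision.)
Verification: the trace of A = -11 equals the sum of eigenvalues -11, and det(A) ≈ 30.0000 matches the eigenvalue product 30.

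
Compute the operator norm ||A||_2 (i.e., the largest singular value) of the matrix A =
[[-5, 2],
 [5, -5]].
||A||_2 = sqrt((79 + sqrt(5341))/2) ≈ 8.7202 (= sqrt(largest eigenvalue of A^T A))

||A||_2 = sigma_max(A) = sqrt(lambda_max(A^T A)). Form the symmetric matrix M = A^T A =
[[50, -35],
 [-35, 29]].
Its characteristic polynomial (trace, determinant of M give the coefficients) is
  p(λ) = det(λ I - M) = λ^2 - 79λ + 225.
For λ^2 - 79λ + 225 the discriminant is 5341. It is nonnegative but not a perfect square, so the roots are real and irrational: λ = (79 ± sqrt(5341))/2 ≈ 76.0411, 2.9589.
So the eigenvalues of A^T A are ≈ 2.9589, 76.0411 (all ≥ 0, as they must be for A^T A). The largest is λ_max = (79 + sqrt(5341))/2 ≈ 76.0411, hence ||A||_2 = sqrt(λ_max) = sqrt((79 + sqrt(5341))/2) ≈ 8.7202.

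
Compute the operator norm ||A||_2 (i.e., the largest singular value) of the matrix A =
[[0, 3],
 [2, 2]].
||A||_2 = sqrt((17 + sqrt(145))/2) ≈ 3.8106 (= sqrt(largest eigenvalue of A^T A))

||A||_2 = sigma_max(A) = sqrt(lambda_max(A^T A)). Form the symmetric matrix M = A^T A =
[[4, 4],
 [4, 13]].
Its characteristic polynomial (trace, determinant of M give the coefficients) is
  p(λ) = det(λ I - M) = λ^2 - 17λ + 36.
For λ^2 - 17λ + 36 the discriminant is 145. It is nonnegative but not a perfect square, so the roots are real and irrational: λ = (17 ± sqrt(145))/2 ≈ 14.5208, 2.4792.
So the eigenvalues of A^T A are ≈ 2.4792, 14.5208 (all ≥ 0, as they must be for A^T A). The largest is λ_max = (17 + sqrt(145))/2 ≈ 14.5208, hence ||A||_2 = sqrt(λ_max) = sqrt((17 + sqrt(145))/2) ≈ 3.8106.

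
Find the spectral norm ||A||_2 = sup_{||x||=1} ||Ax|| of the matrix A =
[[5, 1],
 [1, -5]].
||A||_2 = sqrt(26) ≈ 5.099 (= sqrt(largest eigenvalue of A^T A))

||A||_2 = sigma_max(A) = sqrt(lambda_max(A^T A)). Form the symmetric matrix M = A^T A =
[[26, 0],
 [0, 26]].
Its characteristic polynomial (trace, determinant of M give the coefficients) is
  p(λ) = det(λ I - M) = λ^2 - 52λ + 676.
For λ^2 - 52λ + 676 the discriminant is 0. It is a perfect square (0^2), so the roots are rational: λ = (52 ± 0)/2 = 26, 26.
So the eigenvalues of A^T A are ≈ 26, 26 (all ≥ 0, as they must be for A^T A). The largest is λ_max = 26, hence ||A||_2 = sqrt(λ_max) = sqrt(26) ≈ 5.099.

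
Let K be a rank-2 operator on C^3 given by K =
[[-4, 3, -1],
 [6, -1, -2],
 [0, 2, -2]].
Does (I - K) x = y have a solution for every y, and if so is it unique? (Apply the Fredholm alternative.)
(I - K) is invertible (det(I - K) = 8 ≠ 0), so for every y in C^3 the equation (I - K) x = y has a unique solution.

K has rank 2 and factors as K = U V^T = u1 v1^T + u2 v2^T with u1 = (3, -1, 2), v1 = (0, 1, -1), u2 = (2, -3, 0), v2 = (-2, 0, 1) (multiplying out reproduces the displayed K). The nonzero eigenvalues of U V^T coincide with those of the 2 x 2 matrix G = V^T U = [[v1·u1, v1·u2], [v2·u1, v2·u2]] = [[-3, -3], [-4, -4]], and by the Sylvester determinant identity det(I_3 - U V^T) = det(I_2 - V^T U) = det([[4, 3], [4, 5]]) = (4)(5) - (3)(4) = 8. (Direct check: I - K =
[[5, -3, 1],
 [-6, 2, 2],
 [0, -2, 3]]
has determinant 8.) The finite-dimensional Fredholm alternative says: either (I - K) is invertible, or ker(I - K) ≠ {0} and then range(I - K) = ker((I - K)^*)^⊥, with dim ker(I - K) = dim ker((I - K)^*). Since det(I - K) ≠ 0, 1 is not an eigenvalue of K and ker(I - K) = {0}, so we are in the first case: for every y there is a unique x = (I - K)^(-1) y. (Explicitly, by the Woodbury identity, (I - U V^T)^(-1) = I + U (I_2 - G)^(-1) V^T.)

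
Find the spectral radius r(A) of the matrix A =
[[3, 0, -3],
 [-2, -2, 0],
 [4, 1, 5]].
r(A) ≈ 5.0692

The eigenvalues of A are the roots of its characteristic polynomial. With M = A (coefficients from the trace, the sum of principal 2x2 minors, and det A):
  p(λ) = det(λ I - M) = λ^3 - 6λ^2 + 11λ + 48.
No integer candidate from the rational root theorem (±divisors of 48) is a root, so the roots are irrational. The cubic discriminant is Δ = -78728 < 0, so there is one real root and a complex-conjugate pair. p(-2) = -6 and p(-1) = 30 have opposite signs, so a root lies in (-2, -1); Newton's method refines it to λ ≈ -1.8679. Dividing out (λ - (-1.8679)) leaves approximately λ^2 - 7.8679λ + 25.6968. For λ^2 - 7.8679λ + 25.6968 the discriminant is -40.8828. It is negative, so the remaining roots are the complex-conjugate pair λ ≈ 3.934 ± 3.197i. Their product equals the constant term, so |λ|^2 ≈ 25.6968 and |λ| ≈ 5.0692.
Thus the eigenvalues (to 4 decimals) are -1.8679 (modulus 1.8679); 3.934 ± 3.197i (modulus 5.0692). The spectral radius is the largest modulus: r(A) ≈ 5.0692. (Cross-check: r(A) ≤ ||A||_2 ≈ 6.6926; equality holds whenever A is normal, though it can also hold for some non-normal A.)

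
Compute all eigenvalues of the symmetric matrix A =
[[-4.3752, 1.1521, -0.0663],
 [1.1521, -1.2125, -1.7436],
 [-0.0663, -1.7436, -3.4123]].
sigma(A) ≈ {-5, -4, 0}

A is real symmetric, so its spectrum consists of real eigenvalues. Expanding the characteristic polynomial of the displayed matrix gives
  det(λ I - A) = p(λ) = λ^3 + (9)λ^2 + (20)λ + (0).
Solving p(λ) = 0 yields eigenvalues ≈ -5, -4, 0. (A is shown rounded to 4 decimals, so these recover the underlying integer eigenvalues to within that precision.)
Verification: the trace of A = -9 equals the sum of eigenvalues -9, and det(A) ≈ 0.0002 matches the eigenvalue product 0.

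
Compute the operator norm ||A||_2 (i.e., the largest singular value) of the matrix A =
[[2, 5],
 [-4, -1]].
||A||_2 = sqrt((46 + sqrt(820))/2) ≈ 6.1088 (= sqrt(largest eigenvalue of A^T A))

||A||_2 = sigma_max(A) = sqrt(lambda_max(A^T A)). Form the symmetric matrix M = A^T A =
[[20, 14],
 [14, 26]].
Its characteristic polynomial (trace, determinant of M give the coefficients) is
  p(λ) = det(λ I - M) = λ^2 - 46λ + 324.
For λ^2 - 46λ + 324 the discriminant is 820. It is nonnegative but not a perfect square, so the roots are real and irrational: λ = (46 ± sqrt(820))/2 ≈ 37.3178, 8.6822.
So the eigenvalues of A^T A are ≈ 8.6822, 37.3178 (all ≥ 0, as they must be for A^T A). The largest is λ_max = (46 + sqrt(820))/2 ≈ 37.3178, hence ||A||_2 = sqrt(λ_max) = sqrt((46 + sqrt(820))/2) ≈ 6.1088.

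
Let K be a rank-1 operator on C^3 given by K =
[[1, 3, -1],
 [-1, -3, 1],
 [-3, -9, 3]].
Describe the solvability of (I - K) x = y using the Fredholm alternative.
(I - K) is singular (det(I - K) = 0, i.e. 1 ∈ sigma(K)). (I - K) x = y is solvable iff y ⊥ ker((I - K)^*) = span{(1, 3, -1)}, i.e. iff y_1 + 3y_2 - y_3 = 0. When solvable, the solutions are x = y + c·(1, -1, -3), c arbitrary (ker(I - K) = span{(1, -1, -3)}, dimension 1).

K has rank 1, so it is an outer product K = u v^T: every row of K is a multiple of one row vector. Reading off the entries, u = (1, -1, -3) and v = (1, 3, -1) (row i of K equals u_i·v^T). A rank-one matrix u v^T satisfies K u = u (v·u) and kills the (2)-dimensional subspace v^⊥, so its characteristic polynomial is lambda^2 (lambda - v·u) with v·u = tr K = 1. Hence the eigenvalues of I - K are 1 (multiplicity 2) and 1 - (1) = 0, so det(I - K) = 0. (Direct check: I - K =
[[0, -3, 1],
 [1, 4, -1],
 [3, 9, -2]]
has determinant 0.) So 1 is an eigenvalue of K and (I - K) is not invertible. The finite-dimensional Fredholm alternative says: either (I - K) is invertible, or ker(I - K) ≠ {0} and then range(I - K) = ker((I - K)^*)^⊥, with dim ker(I - K) = dim ker((I - K)^*). We are in the second case, so we need both kernels. Kernel of I - K: (I - K) u = u - u (v·u) = u - u = 0, so ker(I - K) = span{u} = span{(1, -1, -3)} (it is exactly 1-dimensional because rank(I - K) = 2). Kernel of the adjoint: K is real, so (I - K)^* = I - K^T = I - v u^T, and (I - v u^T) v = v - v (u·v) = 0; hence ker((I - K)^*) = span{v} = span{(1, 3, -1)}. Therefore (I - K) x = y is solvable iff <y, v> = 0, i.e. iff y_1 + 3y_2 - y_3 = 0. When this holds, K y = u (v·y) = 0, so (I - K) y = y and x = y is a particular solution; the full solution set is the line x = y + c·u = y + c·(1, -1, -3), c ∈ C.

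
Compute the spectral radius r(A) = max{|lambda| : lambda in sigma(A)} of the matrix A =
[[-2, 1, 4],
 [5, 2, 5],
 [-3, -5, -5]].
r(A) = sqrt(24) ≈ 4.899

The eigenvalues of A are the roots of its characteristic polynomial. With M = A (coefficients from the trace, the sum of principal 2x2 minors, and det A):
  p(λ) = det(λ I - M) = λ^3 + 5λ^2 + 28λ + 96.
By the rational root theorem any rational root is an integer divisor of 96. Testing λ = -4: p(-4) = -64 + 80 - 112 + 96 = 0, so λ = -4 is a root. Dividing out (λ + 4) leaves p(λ) = (λ + 4)(λ^2 + λ + 24). For λ^2 + λ + 24 the discriminant is -95. It is negative, so the roots are the complex-conjugate pair λ = -1/2 ± (sqrt(95)/2) i ≈ -0.5 ± 4.8734i. For a conjugate pair the product of the roots equals the constant term, so |λ|^2 = 24 and |λ| = sqrt(24) ≈ 4.899.
Thus the eigenvalues (to 4 decimals) are -0.5 ± 4.8734i (modulus 4.899); -4 (modulus 4). The spectral radius is the largest modulus: r(A) = sqrt(24) ≈ 4.899. (Cross-check: r(A) ≤ ||A||_2 ≈ 10.579; equality holds whenever A is normal, though it can also hold for some non-normal A.)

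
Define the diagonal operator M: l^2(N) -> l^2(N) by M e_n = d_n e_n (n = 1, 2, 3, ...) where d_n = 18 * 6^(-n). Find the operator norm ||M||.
||M|| = 3 (attained at n = 1)

For M diagonal, ||M|| = sup_n |d_n|. The sequence d_n = 18 * 6^(-n) is positive and strictly decreasing (ratio 6^(-1) < 1), so the supremum is d_1 = 18/6 = 3. Hence ||M|| = 3.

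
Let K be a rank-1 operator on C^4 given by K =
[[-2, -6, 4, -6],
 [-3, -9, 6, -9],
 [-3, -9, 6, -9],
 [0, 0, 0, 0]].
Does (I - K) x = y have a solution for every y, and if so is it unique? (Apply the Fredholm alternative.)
(I - K) is invertible (det(I - K) = 6 ≠ 0), so for every y in C^4 the equation (I - K) x = y has a unique solution.

K has rank 1, so it is an outer product K = u v^T: every row of K is a multiple of one row vector. Reading off the entries, u = (2, 3, 3, 0) and v = (-1, -3, 2, -3) (row i of K equals u_i·v^T). A rank-one matrix u v^T satisfies K u = u (v·u) and kills the (3)-dimensional subspace v^⊥, so its characteristic polynomial is lambda^3 (lambda - v·u) with v·u = tr K = -5. Hence the eigenvalues of I - K are 1 (multiplicity 3) and 1 - (-5) = 6, so det(I - K) = 6. (Direct check: I - K =
[[3, 6, -4, 6],
 [3, 10, -6, 9],
 [3, 9, -5, 9],
 [0, 0, 0, 1]]
has determinant 6.) The finite-dimensional Fredholm alternative says: either (I - K) is invertible, or ker(I - K) ≠ {0} and then range(I - K) = ker((I - K)^*)^⊥, with dim ker(I - K) = dim ker((I - K)^*). Since det(I - K) ≠ 0, 1 is not an eigenvalue of K and ker(I - K) = {0}, so we are in the first case: for every y there is a unique x = (I - K)^(-1) y. Explicitly, by the Sherman–Morrison formula, (I - u v^T)^(-1) = I + u v^T/(1 - v·u), i.e. (I - K)^(-1) = I + K/(6).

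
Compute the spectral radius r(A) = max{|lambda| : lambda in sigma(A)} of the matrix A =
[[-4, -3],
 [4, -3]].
r(A) = sqrt(24) ≈ 4.899

The eigenvalues of A are the roots of its characteristic polynomial. With M = A (coefficients from the trace and determinant):
  p(λ) = det(λ I - M) = λ^2 + 7λ + 24.
For λ^2 + 7λ + 24 the discriminant is -47. It is negative, so the roots are the complex-conjugate pair λ = -7/2 ± (sqrt(47)/2) i ≈ -3.5 ± 3.4278i. For a conjugate pair the product of the roots equals the constant term, so |λ|^2 = 24 and |λ| = sqrt(24) ≈ 4.899.
Thus the eigenvalues (to 4 decimals) are -3.5 ± 3.4278i (modulus 4.899). The spectral radius is the largest modulus: r(A) = sqrt(24) ≈ 4.899. (Cross-check: r(A) ≤ ||A||_2 ≈ 5.6569; equality holds whenever A is normal, though it can also hold for some non-normal A.)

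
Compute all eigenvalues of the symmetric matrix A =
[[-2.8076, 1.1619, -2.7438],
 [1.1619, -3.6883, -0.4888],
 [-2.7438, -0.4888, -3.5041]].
sigma(A) ≈ {-6, -4, 0}

A is real symmetric, so its spectrum consists of real eigenvalues. Expanding the characteristic polynomial of the displayed matrix gives
  det(λ I - A) = p(λ) = λ^3 + (10)λ^2 + (24)λ + (0).
Solving p(λ) = 0 yields eigenvalues ≈ -6, -4, 0. (A is shown rounded to 4 decimals, so these recover the underlying integer eigenvalues to within that precision.)
Verification: the trace of A = -10 equals the sum of eigenvalues -10, and det(A) ≈ -0.0008 matches the eigenvalue product 0.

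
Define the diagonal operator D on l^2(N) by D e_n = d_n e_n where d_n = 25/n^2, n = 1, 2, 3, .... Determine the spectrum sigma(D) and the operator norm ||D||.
sigma(D) = {25/n^2 : n ≥ 1} ∪ {0}; ||D|| = 25

A bounded diagonal operator on l^2 with diagonal entries d_n has spectrum equal to the closure of {d_n : n ≥ 1}: every d_n is an eigenvalue (with eigenvector e_n), so {d_n} ⊂ sigma(D); the spectrum is closed, so its closure is too; and for lambda not in the closure, (D - lambda I) has bounded inverse (the diagonal entries 1/(d_n - lambda) are bounded). For our sequence d_n = 25/n^2, n = 1, 2, 3, ...:
  - {d_n} = {25/n^2 : n ≥ 1}; the only limit point is 0
  - closure = {25/n^2 : n ≥ 1} ∪ {0}
For the norm: a diagonal operator has ||D|| = sup_n |d_n|. Here d_n = 25/n^2 is positive and decreasing, so sup_n |d_n| = d_1 = 25. So ||D|| = 25.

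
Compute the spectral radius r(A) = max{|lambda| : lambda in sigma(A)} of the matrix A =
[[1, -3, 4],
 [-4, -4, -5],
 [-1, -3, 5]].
r(A) ≈ 6.581

The eigenvalues of A are the roots of its characteristic polynomial. With M = A (coefficients from the trace, the sum of principal 2x2 minors, and det A):
  p(λ) = det(λ I - M) = λ^3 - 2λ^2 - 42λ + 78.
No integer candidate from the rational root theorem (±divisors of 78) is a root, so the roots are irrational. The cubic discriminant is Δ = 259572 > 0, so there are three distinct real roots. p(-7) = -69 and p(-6) = 42 have opposite signs, so a root lies in (-7, -6); Newton's method refines it to λ ≈ -6.4256. p(1) = 35 and p(2) = -6 have opposite signs, so a root lies in (1, 2); Newton's method refines it to λ ≈ 1.8446. p(6) = -30 and p(7) = 29 have opposite signs, so a root lies in (6, 7); Newton's method refines it to λ ≈ 6.581. Check (Vieta): the three roots sum to 2, matching tr M = 2.
Thus the eigenvalues (to 4 decimals) are -6.4256 (modulus 6.4256); 1.8446 (modulus 1.8446); 6.581 (modulus 6.581). The spectral radius is the largest modulus: r(A) ≈ 6.581. (Cross-check: r(A) ≤ ||A||_2 ≈ 8.5244; equality holds whenever A is normal, though it can also hold for some non-normal A.)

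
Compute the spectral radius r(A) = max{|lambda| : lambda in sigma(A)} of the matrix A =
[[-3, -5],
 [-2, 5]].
r(A) = (2 + sqrt(104))/2 ≈ 6.099

The eigenvalues of A are the roots of its characteristic polynomial. With M = A (coefficients from the trace and determinant):
  p(λ) = det(λ I - M) = λ^2 - 2λ - 25.
For λ^2 - 2λ - 25 the discriminant is 104. It is nonnegative but not a perfect square, so the roots are real and irrational: λ = (2 ± sqrt(104))/2 ≈ 6.099, -4.099.
Thus the eigenvalues (to 4 decimals) are 6.099 (modulus 6.099); -4.099 (modulus 4.099). The spectral radius is the largest modulus: r(A) = (2 + sqrt(104))/2 ≈ 6.099. (Cross-check: r(A) ≤ ||A||_2 ≈ 7.1178; equality holds whenever A is normal, though it can also hold for some non-normal A.)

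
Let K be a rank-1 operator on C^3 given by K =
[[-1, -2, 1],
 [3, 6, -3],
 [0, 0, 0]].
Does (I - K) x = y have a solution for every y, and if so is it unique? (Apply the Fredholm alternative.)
(I - K) is invertible (det(I - K) = -4 ≠ 0), so for every y in C^3 the equation (I - K) x = y has a unique solution.

K has rank 1, so it is an outer product K = u v^T: every row of K is a multiple of one row vector. Reading off the entries, u = (1, -3, 0) and v = (-1, -2, 1) (row i of K equals u_i·v^T). A rank-one matrix u v^T satisfies K u = u (v·u) and kills the (2)-dimensional subspace v^⊥, so its characteristic polynomial is lambda^2 (lambda - v·u) with v·u = tr K = 5. Hence the eigenvalues of I - K are 1 (multiplicity 2) and 1 - (5) = -4, so det(I - K) = -4. (Direct check: I - K =
[[2, 2, -1],
 [-3, -5, 3],
 [0, 0, 1]]
has determinant -4.) The finite-dimensional Fredholm alternative says: either (I - K) is invertible, or ker(I - K) ≠ {0} and then range(I - K) = ker((I - K)^*)^⊥, with dim ker(I - K) = dim ker((I - K)^*). Since det(I - K) ≠ 0, 1 is not an eigenvalue of K and ker(I - K) = {0}, so we are in the first case: for every y there is a unique x = (I - K)^(-1) y. Explicitly, by the Sherman–Morrison formula, (I - u v^T)^(-1) = I + u v^T/(1 - v·u), i.e. (I - K)^(-1) = I + K/(-4).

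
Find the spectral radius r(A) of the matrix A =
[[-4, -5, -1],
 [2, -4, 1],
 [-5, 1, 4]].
r(A) ≈ 5.5737

The eigenvalues of A are the roots of its characteristic polynomial. With M = A (coefficients from the trace, the sum of principal 2x2 minors, and det A):
  p(λ) = det(λ I - M) = λ^3 + 4λ^2 - 12λ - 151.
No integer candidate from the rational root theorem (±divisors of 151) is a root, so the roots are irrational. The cubic discriminant is Δ = -437291 < 0, so there is one real root and a complex-conjugate pair. p(4) = -71 and p(5) = 14 have opposite signs, so a root lies in (4, 5); Newton's method refines it to λ ≈ 4.8605. Dividing out (λ - (4.8605)) leaves approximately λ^2 + 8.8605λ + 31.0667. For λ^2 + 8.8605λ + 31.0667 the discriminant is -45.7579. It is negative, so the remaining roots are the complex-conjugate pair λ ≈ -4.4303 ± 3.3822i. Their product equals the constant term, so |λ|^2 ≈ 31.0667 and |λ| ≈ 5.5737.
Thus the eigenvalues (to 4 decimals) are 4.8605 (modulus 4.8605); -4.4303 ± 3.3822i (modulus 5.5737). The spectral radius is the largest modulus: r(A) ≈ 5.5737. (Cross-check: r(A) ≤ ||A||_2 ≈ 7.2817; equality holds whenever A is normal, though it can also hold for some non-normal A.)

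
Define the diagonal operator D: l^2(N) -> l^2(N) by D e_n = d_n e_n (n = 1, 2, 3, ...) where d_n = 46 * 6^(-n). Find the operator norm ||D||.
||D|| = 23/3 (attained at n = 1)

For D diagonal, ||D|| = sup_n |d_n|. The sequence d_n = 46 * 6^(-n) is positive and strictly decreasing (ratio 6^(-1) < 1), so the supremum is d_1 = 46/6 = 23/3. Hence ||D|| = 23/3.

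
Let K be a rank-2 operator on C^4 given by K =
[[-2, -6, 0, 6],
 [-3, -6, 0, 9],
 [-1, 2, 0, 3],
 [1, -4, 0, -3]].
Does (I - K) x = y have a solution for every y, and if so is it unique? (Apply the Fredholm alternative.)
(I - K) is invertible (det(I - K) = 60 ≠ 0), so for every y in C^4 the equation (I - K) x = y has a unique solution.

K has rank 2 and factors as K = U V^T = u1 v1^T + u2 v2^T with u1 = (-2, -3, -1, 1), v1 = (1, 2, 0, -3), u2 = (-1, 0, 2, -3), v2 = (0, 2, 0, 0) (multiplying out reproduces the displayed K). The nonzero eigenvalues of U V^T coincide with those of the 2 x 2 matrix G = V^T U = [[v1·u1, v1·u2], [v2·u1, v2·u2]] = [[-11, 8], [-6, 0]], and by the Sylvester determinant identity det(I_4 - U V^T) = det(I_2 - V^T U) = det([[12, -8], [6, 1]]) = (12)(1) - (-8)(6) = 60. (Direct check: I - K =
[[3, 6, 0, -6],
 [3, 7, 0, -9],
 [1, -2, 1, -3],
 [-1, 4, 0, 4]]
has determinant 60.) The finite-dimensional Fredholm alternative says: either (I - K) is invertible, or ker(I - K) ≠ {0} and then range(I - K) = ker((I - K)^*)^⊥, with dim ker(I - K) = dim ker((I - K)^*). Since det(I - K) ≠ 0, 1 is not an eigenvalue of K and ker(I - K) = {0}, so we are in the first case: for every y there is a unique x = (I - K)^(-1) y. (Explicitly, by the Woodbury identity, (I - U V^T)^(-1) = I + U (I_2 - G)^(-1) V^T.)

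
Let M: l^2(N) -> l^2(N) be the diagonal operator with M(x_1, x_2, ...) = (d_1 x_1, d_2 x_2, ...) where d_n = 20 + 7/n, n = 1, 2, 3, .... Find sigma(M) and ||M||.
sigma(M) = {20 + 7/n : n ≥ 1} ∪ {20}; ||M|| = 27

A bounded diagonal operator on l^2 with diagonal entries d_n has spectrum equal to the closure of {d_n : n ≥ 1}: every d_n is an eigenvalue (with eigenvector e_n), so {d_n} ⊂ sigma(M); the spectrum is closed, so its closure is too; and for lambda not in the closure, (M - lambda I) has bounded inverse (the diagonal entries 1/(d_n - lambda) are bounded). For our sequence d_n = 20 + 7/n, n = 1, 2, 3, ...:
  - {d_n} = {20 + 7/n : n ≥ 1}; the only limit point is 20
  - closure = {20 + 7/n : n ≥ 1} ∪ {20}
For the norm: a diagonal operator has ||M|| = sup_n |d_n|. Here d_n = 20 + 7/n is positive and decreasing, so sup_n |d_n| = d_1 = 20 + 7 = 27. So ||M|| = 27.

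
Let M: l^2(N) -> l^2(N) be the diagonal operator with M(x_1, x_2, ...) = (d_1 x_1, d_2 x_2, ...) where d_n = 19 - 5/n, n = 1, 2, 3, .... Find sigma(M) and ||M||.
sigma(M) = {19 - 5/n : n ≥ 1} ∪ {19}; ||M|| = 19

A bounded diagonal operator on l^2 with diagonal entries d_n has spectrum equal to the closure of {d_n : n ≥ 1}: every d_n is an eigenvalue (with eigenvector e_n), so {d_n} ⊂ sigma(M); the spectrum is closed, so its closure is too; and for lambda not in the closure, (M - lambda I) has bounded inverse (the diagonal entries 1/(d_n - lambda) are bounded). For our sequence d_n = 19 - 5/n, n = 1, 2, 3, ...:
  - {d_n} = {19 - 5/n : n ≥ 1}; the only limit point is 19
  - closure = {19 - 5/n : n ≥ 1} ∪ {19}
For the norm: a diagonal operator has ||M|| = sup_n |d_n|. Here d_n = 19 - 5/n increases monotonically from d_1 = 14 toward 19, with all terms in [14, 19); so sup_n |d_n| = 19 (the supremum is the limit, not attained). So ||M|| = 19.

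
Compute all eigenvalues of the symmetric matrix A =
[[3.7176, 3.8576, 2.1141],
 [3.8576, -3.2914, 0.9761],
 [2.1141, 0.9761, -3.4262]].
sigma(A) ≈ {-5, -4, 6}

A is real symmetric, so its spectrum consists of real eigenvalues. Expanding the characteristic polynomial of the displayed matrix gives
  det(λ I - A) = p(λ) = λ^3 + (3)λ^2 + (-34)λ + (-119.9984).
Solving p(λ) = 0 yields eigenvalues ≈ -5, -4, 6. (A is shown rounded to 4 decimals, so these recover the underlying integer eigenvalues to within that precision.)
Verification: the trace of A = -3 equals the sum of eigenvalues -3, and det(A) ≈ 119.9984 matches the eigenvalue product 120.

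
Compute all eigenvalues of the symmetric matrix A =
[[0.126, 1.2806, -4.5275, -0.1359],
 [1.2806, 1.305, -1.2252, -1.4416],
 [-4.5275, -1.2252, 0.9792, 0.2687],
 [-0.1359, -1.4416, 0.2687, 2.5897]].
sigma(A) ≈ {-4, 0, 3, 6}

A is real symmetric, so its spectrum consists of real eigenvalues. Expanding the characteristic polynomial of the displayed matrix gives
  det(λ I - A) = p(λ) = λ^4 + (-5)λ^3 + (-18)λ^2 + (72.0018)λ + (0.0025).
Solving p(λ) = 0 yields eigenvalues ≈ -4, 0, 3, 6. (A is shown rounded to 4 decimals, so these recover the underlying integer eigenvalues to within that precision.)
Verification: the trace of A = 5 equals the sum of eigenvalues 5, and det(A) ≈ 0.0025 matches the eigenvalue product 0.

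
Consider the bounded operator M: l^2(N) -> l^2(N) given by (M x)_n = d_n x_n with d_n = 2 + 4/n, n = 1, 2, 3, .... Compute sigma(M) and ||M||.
sigma(M) = {2 + 4/n : n ≥ 1} ∪ {2}; ||M|| = 6

A bounded diagonal operator on l^2 with diagonal entries d_n has spectrum equal to the closure of {d_n : n ≥ 1}: every d_n is an eigenvalue (with eigenvector e_n), so {d_n} ⊂ sigma(M); the spectrum is closed, so its closure is too; and for lambda not in the closure, (M - lambda I) has bounded inverse (the diagonal entries 1/(d_n - lambda) are bounded). For our sequence d_n = 2 + 4/n, n = 1, 2, 3, ...:
  - {d_n} = {2 + 4/n : n ≥ 1}; the only limit point is 2
  - closure = {2 + 4/n : n ≥ 1} ∪ {2}
For the norm: a diagonal operator has ||M|| = sup_n |d_n|. Here d_n = 2 + 4/n is positive and decreasing, so sup_n |d_n| = d_1 = 2 + 4 = 6. So ||M|| = 6.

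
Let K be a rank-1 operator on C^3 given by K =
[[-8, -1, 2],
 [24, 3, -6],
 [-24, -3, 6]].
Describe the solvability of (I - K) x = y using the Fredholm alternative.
(I - K) is singular (det(I - K) = 0, i.e. 1 ∈ sigma(K)). (I - K) x = y is solvable iff y ⊥ ker((I - K)^*) = span{(-8, -1, 2)}, i.e. iff -8y_1 - y_2 + 2y_3 = 0. When solvable, the solutions are x = y + c·(1, -3, 3), c arbitrary (ker(I - K) = span{(1, -3, 3)}, dimension 1).

K has rank 1, so it is an outer product K = u v^T: every row of K is a multiple of one row vector. Reading off the entries, u = (1, -3, 3) and v = (-8, -1, 2) (row i of K equals u_i·v^T). A rank-one matrix u v^T satisfies K u = u (v·u) and kills the (2)-dimensional subspace v^⊥, so its characteristic polynomial is lambda^2 (lambda - v·u) with v·u = tr K = 1. Hence the eigenvalues of I - K are 1 (multiplicity 2) and 1 - (1) = 0, so det(I - K) = 0. (Direct check: I - K =
[[9, 1, -2],
 [-24, -2, 6],
 [24, 3, -5]]
has determinant 0.) So 1 is an eigenvalue of K and (I - K) is not invertible. The finite-dimensional Fredholm alternative says: either (I - K) is invertible, or ker(I - K) ≠ {0} and then range(I - K) = ker((I - K)^*)^⊥, with dim ker(I - K) = dim ker((I - K)^*). We are in the second case, so we need both kernels. Kernel of I - K: (I - K) u = u - u (v·u) = u - u = 0, so ker(I - K) = span{u} = span{(1, -3, 3)} (it is exactly 1-dimensional because rank(I - K) = 2). Kernel of the adjoint: K is real, so (I - K)^* = I - K^T = I - v u^T, and (I - v u^T) v = v - v (u·v) = 0; hence ker((I - K)^*) = span{v} = span{(-8, -1, 2)}. Therefore (I - K) x = y is solvable iff <y, v> = 0, i.e. iff -8y_1 - y_2 + 2y_3 = 0. When this holds, K y = u (v·y) = 0, so (I - K) y = y and x = y is a particular solution; the full solution set is the line x = y + c·u = y + c·(1, -3, 3), c ∈ C.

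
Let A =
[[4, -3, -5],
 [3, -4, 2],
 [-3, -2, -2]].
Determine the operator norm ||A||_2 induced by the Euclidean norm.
||A||_2 ≈ 7.5529 (= sqrt(largest eigenvalue of A^T A))

||A||_2 = sigma_max(A) = sqrt(lambda_max(A^T A)). Form the symmetric matrix M = A^T A =
[[34, -18, -8],
 [-18, 29, 11],
 [-8, 11, 33]].
Its characteristic polynomial (trace, sum of principal 2x2 minors, determinant of M give the coefficients) is
  p(λ) = det(λ I - M) = λ^3 - 96λ^2 + 2556λ - 19044.
No integer candidate from the rational root theorem (±divisors of 19044) is a root, so the roots are irrational. The cubic discriminant is Δ = 339682896 > 0, so there are three distinct real roots. p(12) = -468 and p(13) = 157 have opposite signs, so a root lies in (12, 13); Newton's method refines it to λ ≈ 12.7304. p(26) = 92 and p(27) = -333 have opposite signs, so a root lies in (26, 27); Newton's method refines it to λ ≈ 26.2233. p(57) = -63 and p(58) = 1372 have opposite signs, so a root lies in (57, 58); Newton's method refines it to λ ≈ 57.0462. Check (Vieta): the three roots sum to 96, matching tr M = 96.
So the eigenvalues of A^T A are ≈ 12.7304, 26.2233, 57.0462 (all ≥ 0, as they must be for A^T A). The largest is λ_max ≈ 57.0462, hence ||A||_2 = sqrt(λ_max) ≈ 7.5529.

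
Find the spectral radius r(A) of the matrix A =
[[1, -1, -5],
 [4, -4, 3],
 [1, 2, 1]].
r(A) ≈ 5.2573

The eigenvalues of A are the roots of its characteristic polynomial. With M = A (coefficients from the trace, the sum of principal 2x2 minors, and det A):
  p(λ) = det(λ I - M) = λ^3 + 2λ^2 - 4λ + 69.
No integer candidate from the rational root theorem (±divisors of 69) is a root, so the roots are irrational. The cubic discriminant is Δ = -140371 < 0, so there is one real root and a complex-conjugate pair. p(-6) = -51 and p(-5) = 14 have opposite signs, so a root lies in (-6, -5); Newton's method refines it to λ ≈ -5.2573. Dividing out (λ - (-5.2573)) leaves approximately λ^2 - 3.2573λ + 13.1246. For λ^2 - 3.2573λ + 13.1246 the discriminant is -41.8884. It is negative, so the remaining roots are the complex-conjugate pair λ ≈ 1.6287 ± 3.2361i. Their product equals the constant term, so |λ|^2 ≈ 13.1246 and |λ| ≈ 3.6228.
Thus the eigenvalues (to 4 decimals) are -5.2573 (modulus 5.2573); 1.6287 ± 3.2361i (modulus 3.6228). The spectral radius is the largest modulus: r(A) ≈ 5.2573. (Cross-check: r(A) ≤ ||A||_2 ≈ 6.6296; equality holds whenever A is normal, though it can also hold for some non-normal A.)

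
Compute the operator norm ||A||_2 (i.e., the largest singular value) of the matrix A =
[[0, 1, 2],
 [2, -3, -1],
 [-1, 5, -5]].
||A||_2 ≈ 7.4016 (= sqrt(largest eigenvalue of A^T A))

||A||_2 = sigma_max(A) = sqrt(lambda_max(A^T A)). Form the symmetric matrix M = A^T A =
[[5, -11, 3],
 [-11, 35, -20],
 [3, -20, 30]].
Its characteristic polynomial (trace, sum of principal 2x2 minors, determinant of M give the coefficients) is
  p(λ) = det(λ I - M) = λ^3 - 70λ^2 + 845λ - 625.
No integer candidate from the rational root theorem (±divisors of 625) is a root, so the roots are irrational. The cubic discriminant is Δ = 882708625 > 0, so there are three distinct real roots. p(0) = -625 and p(1) = 151 have opposite signs, so a root lies in (0, 1); Newton's method refines it to λ ≈ 0.7909. p(14) = 229 and p(15) = -325 have opposite signs, so a root lies in (14, 15); Newton's method refines it to λ ≈ 14.4251. p(54) = -1651 and p(55) = 475 have opposite signs, so a root lies in (54, 55); Newton's method refines it to λ ≈ 54.784. Check (Vieta): the three roots sum to 70, matching tr M = 70.
So the eigenvalues of A^T A are ≈ 0.7909, 14.4251, 54.784 (all ≥ 0, as they must be for A^T A). The largest is λ_max ≈ 54.784, hence ||A||_2 = sqrt(λ_max) ≈ 7.4016.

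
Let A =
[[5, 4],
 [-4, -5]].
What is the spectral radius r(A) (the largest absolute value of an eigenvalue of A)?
r(A) = 3

The eigenvalues of A are the roots of its characteristic polynomial. With M = A (coefficients from the trace and determinant):
  p(λ) = det(λ I - M) = λ^2 - 9.
For λ^2 - 9 the discriminant is 36. It is a perfect square (6^2), so the roots are rational: λ = (0 ± 6)/2 = 3, -3.
Thus the eigenvalues (to 4 decimals) are 3 (modulus 3); -3 (modulus 3). The spectral radius is the largest modulus: r(A) = 3. (Cross-check: r(A) ≤ ||A||_2 ≈ 9; equality holds whenever A is normal, though it can also hold for some non-normal A.)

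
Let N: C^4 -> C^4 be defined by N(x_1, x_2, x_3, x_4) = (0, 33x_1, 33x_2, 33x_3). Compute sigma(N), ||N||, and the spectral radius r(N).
sigma(N) = {0}; ||N|| = 33; r(N) = 0. (N is nilpotent with N^4 = 0.)

On C^4, N is a strictly lower-triangular matrix with 33 on the subdiagonal and zeros elsewhere, so its characteristic polynomial is lambda^4 and every eigenvalue is 0: sigma(N) = {0}. For the operator norm, N e_i = 33e_{i+1} for i = 1, ..., 3 and N e_4 = 0, so the singular values of N are 33 (with multiplicity 3) and 0; hence ||N|| = 33. The spectral radius r(N) = max|lambda| = 0. Note ||N|| > r(N) — characteristic of non-normal nilpotent operators. Indeed N^4 = 0.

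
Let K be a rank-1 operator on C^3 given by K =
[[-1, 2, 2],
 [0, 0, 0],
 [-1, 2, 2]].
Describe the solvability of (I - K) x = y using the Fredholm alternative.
(I - K) is singular (det(I - K) = 0, i.e. 1 ∈ sigma(K)). (I - K) x = y is solvable iff y ⊥ ker((I - K)^*) = span{(-1, 2, 2)}, i.e. iff -y_1 + 2y_2 + 2y_3 = 0. When solvable, the solutions are x = y + c·(1, 0, 1), c arbitrary (ker(I - K) = span{(1, 0, 1)}, dimension 1).

K has rank 1, so it is an outer product K = u v^T: every row of K is a multiple of one row vector. Reading off the entries, u = (1, 0, 1) and v = (-1, 2, 2) (row i of K equals u_i·v^T). A rank-one matrix u v^T satisfies K u = u (v·u) and kills the (2)-dimensional subspace v^⊥, so its characteristic polynomial is lambda^2 (lambda - v·u) with v·u = tr K = 1. Hence the eigenvalues of I - K are 1 (multiplicity 2) and 1 - (1) = 0, so det(I - K) = 0. (Direct check: I - K =
[[2, -2, -2],
 [0, 1, 0],
 [1, -2, -1]]
has determinant 0.) So 1 is an eigenvalue of K and (I - K) is not invertible. The finite-dimensional Fredholm alternative says: either (I - K) is invertible, or ker(I - K) ≠ {0} and then range(I - K) = ker((I - K)^*)^⊥, with dim ker(I - K) = dim ker((I - K)^*). We are in the second case, so we need both kernels. Kernel of I - K: (I - K) u = u - u (v·u) = u - u = 0, so ker(I - K) = span{u} = span{(1, 0, 1)} (it is exactly 1-dimensional because rank(I - K) = 2). Kernel of the adjoint: K is real, so (I - K)^* = I - K^T = I - v u^T, and (I - v u^T) v = v - v (u·v) = 0; hence ker((I - K)^*) = span{v} = span{(-1, 2, 2)}. Therefore (I - K) x = y is solvable iff <y, v> = 0, i.e. iff -y_1 + 2y_2 + 2y_3 = 0. When this holds, K y = u (v·y) = 0, so (I - K) y = y and x = y is a particular solution; the full solution set is the line x = y + c·u = y + c·(1, 0, 1), c ∈ C.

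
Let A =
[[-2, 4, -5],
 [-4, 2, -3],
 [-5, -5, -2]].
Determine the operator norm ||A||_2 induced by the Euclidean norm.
||A||_2 ≈ 8.6221 (= sqrt(largest eigenvalue of A^T A))

||A||_2 = sigma_max(A) = sqrt(lambda_max(A^T A)). Form the symmetric matrix M = A^T A =
[[45, 9, 32],
 [9, 45, -16],
 [32, -16, 38]].
Its characteristic polynomial (trace, sum of principal 2x2 minors, determinant of M give the coefficients) is
  p(λ) = det(λ I - M) = λ^3 - 128λ^2 + 4084λ - 7056.
No integer candidate from the rational root theorem (±divisors of 7056) is a root, so the roots are irrational. The cubic discriminant is Δ = 6660009984 > 0, so there are three distinct real roots. p(1) = -3099 and p(2) = 608 have opposite signs, so a root lies in (1, 2); Newton's method refines it to λ ≈ 1.8313. p(51) = 951 and p(52) = -192 have opposite signs, so a root lies in (51, 52); Newton's method refines it to λ ≈ 51.8287. p(74) = -544 and p(75) = 1119 have opposite signs, so a root lies in (74, 75); Newton's method refines it to λ ≈ 74.34. Check (Vieta): the three roots sum to 128, matching tr M = 128.
So the eigenvalues of A^T A are ≈ 1.8313, 51.8287, 74.34 (all ≥ 0, as they must be for A^T A). The largest is λ_max ≈ 74.34, hence ||A||_2 = sqrt(λ_max) ≈ 8.6221.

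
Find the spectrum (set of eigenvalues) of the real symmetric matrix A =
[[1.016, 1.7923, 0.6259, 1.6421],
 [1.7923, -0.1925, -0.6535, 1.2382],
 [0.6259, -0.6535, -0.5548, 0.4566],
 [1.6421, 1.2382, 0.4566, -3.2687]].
sigma(A) ≈ {-4, -2, 0, 3}

A is real symmetric, so its spectrum consists of real eigenvalues. Expanding the characteristic polynomial of the displayed matrix gives
  det(λ I - A) = p(λ) = λ^4 + (3)λ^3 + (-10)λ^2 + (-24)λ + (0).
Solving p(λ) = 0 yields eigenvalues ≈ -4, -2, 0, 3. (A is shown rounded to 4 decimals, so these recover the underlying integer eigenvalues to within that precision.)
Verification: the trace of A = -3 equals the sum of eigenvalues -3, and det(A) ≈ -0.0007 matches the eigenvalue product 0.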